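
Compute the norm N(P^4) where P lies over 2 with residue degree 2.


N(P^a) = p^(a*f)
= 2^(4*2)
= 2^8
= 256

256


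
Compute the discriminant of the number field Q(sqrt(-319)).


For K = Q(sqrt(d)) with d squarefree: disc(K) = d if d = 1 mod 4, and disc(K) = 4d if d = 2 or 3 mod 4.
Here d = -319, and d mod 4 = 1.
d = 1 mod 4 (O_K = Z[(1+sqrt(d))/2]), so disc(K) = d = -319

-319


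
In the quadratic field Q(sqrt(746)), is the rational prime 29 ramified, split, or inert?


K = Q(sqrt(746)). Since d mod 4 = 2, disc(K) = 2984.
Check p | disc: 2984 mod 29 = 26.
p does not divide disc. Compute Legendre symbol (d/p):
21^((29-1)/2) mod 29 = -1
(d/p) = -1, so p is inert: (p) stays prime with e=1, f=2, g=1.
Therefore p is inert.

inert


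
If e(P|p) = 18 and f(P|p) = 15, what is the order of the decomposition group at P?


|D_P| = e * f
= 18 * 15
= 270

270


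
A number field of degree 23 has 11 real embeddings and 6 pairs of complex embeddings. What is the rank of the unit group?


By Dirichlet's unit theorem:
rank = r1 + r2 - 1
= 11 + 6 - 1
= 16

16


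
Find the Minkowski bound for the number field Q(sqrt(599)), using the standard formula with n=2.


d = 599, d mod 4 = 3, so disc(K) = 4d = 2396; |disc(K)| = 2396
Real quadratic field, so n = 2, s = r2 = 0, r1 = 2
M = (n!/n^n) * (4/pi)^s * sqrt(|disc(K)|) = (2!/2^2) * (4/pi)^0 * sqrt(2396)
= 0.5 * 1.000000 * 48.948953
= 24.4745

24.4745


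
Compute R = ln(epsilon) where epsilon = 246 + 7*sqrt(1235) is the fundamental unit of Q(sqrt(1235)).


epsilon = 246 + 7*sqrt(1235)
= 491.9980
R = ln(491.9980)
= 6.1985

6.1985


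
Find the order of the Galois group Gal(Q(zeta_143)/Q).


|Gal(Q(zeta_143)/Q)| = phi(143)
= 120

120


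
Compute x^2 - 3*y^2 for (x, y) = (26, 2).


x^2 - d*y^2
= 26^2 - 3*2^2
= 676 - 12
= 664

664


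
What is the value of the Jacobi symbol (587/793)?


Compute (587/793) via quadratic reciprocity:
  reciprocity: (587/793) -> +(793/587)
  reduce: (206/587)
  pull out 2: (2/587) = -1  (since 587 mod 8 = 3)
  reciprocity: (103/587) -> -(587/103)
  reduce: (72/103)
  pull out 2: (2/103) = +1  (since 103 mod 8 = 7)
  pull out 2: (2/103) = +1  (since 103 mod 8 = 7)
  pull out 2: (2/103) = +1  (since 103 mod 8 = 7)
  reciprocity: (9/103) -> +(103/9)
  reduce: (4/9)
  pull out 2: (2/9) = +1  (since 9 mod 8 = 1)
  pull out 2: (2/9) = +1  (since 9 mod 8 = 1)
  (1/9) = 1
Product of signs = 1

1


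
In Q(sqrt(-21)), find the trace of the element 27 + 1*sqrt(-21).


Tr(a + b*sqrt(d)) = (a + b*sqrt(d)) + (a - b*sqrt(d)) = 2a
= 2 * (27)
= 54

54


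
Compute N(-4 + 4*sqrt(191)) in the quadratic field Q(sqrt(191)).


N(a + b*sqrt(d)) = a^2 - d*b^2
= (-4)^2 - (191)*(4)^2
= 16 - 3056
= -3040

-3040


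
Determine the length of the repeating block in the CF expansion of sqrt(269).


Run the CF algorithm for sqrt(269).
a_0 = floor(sqrt(269)) = 16; set m_0=0, q_0=1.
Recurrence: m' = q*a - m,  q' = (d - m'^2)/q,  a' = floor((a_0 + m')/q').
  step 1: m=16, q=13, a=2
  step 2: m=10, q=13, a=2
  step 3: m=16, q=1, a=32
a_3 = 2*a_0 = 32, so the period closes here.
sqrt(269) = [16; 2, 2, 32]
Period length = 3

3


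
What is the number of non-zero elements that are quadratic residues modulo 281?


For prime p, the number of non-zero quadratic residues is (p-1)/2.
= (281-1)/2
= 140

140


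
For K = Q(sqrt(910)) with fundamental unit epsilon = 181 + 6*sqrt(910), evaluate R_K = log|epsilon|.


epsilon = 181 + 6*sqrt(910)
= 361.9972
R = ln(361.9972)
= 5.8916

5.8916


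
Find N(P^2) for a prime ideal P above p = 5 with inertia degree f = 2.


N(P^a) = p^(a*f)
= 5^(2*2)
= 5^4
= 625

625


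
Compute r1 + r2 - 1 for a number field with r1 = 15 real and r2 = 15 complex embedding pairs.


By Dirichlet's unit theorem:
rank = r1 + r2 - 1
= 15 + 15 - 1
= 29

29


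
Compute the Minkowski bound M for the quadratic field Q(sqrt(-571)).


d = -571, d mod 4 = 1, so disc(K) = d = -571; |disc(K)| = 571
Imaginary quadratic field, so n = 2, s = r2 = 1, r1 = 0
M = (n!/n^n) * (4/pi)^s * sqrt(|disc(K)|) = (2!/2^2) * (4/pi)^1 * sqrt(571)
= 0.5 * 1.273240 * 23.895606
= 15.2124

15.2124


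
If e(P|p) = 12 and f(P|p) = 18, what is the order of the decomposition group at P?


|D_P| = e * f
= 12 * 18
= 216

216


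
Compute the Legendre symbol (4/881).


p = 881 is prime, so compute (4/881) with the reciprocity algorithm (Jacobi-symbol steps: pull out 2s via (2/n), flip via reciprocity, reduce):
  pull out 2: (2/881) = +1  (since 881 mod 8 = 1)
  pull out 2: (2/881) = +1  (since 881 mod 8 = 1)
  (1/881) = 1
Product of signs = 1
(4/881) = 1

1


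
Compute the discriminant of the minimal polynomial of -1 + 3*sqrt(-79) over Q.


The element -1 + 3*sqrt(-79) has minimal polynomial:
x^2 + 2*x + 712
Discriminant = (2)^2 - 4*(712)
= 4 - 2848
= -2844

-2844


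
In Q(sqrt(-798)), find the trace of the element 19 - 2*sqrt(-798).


Tr(a + b*sqrt(d)) = (a + b*sqrt(d)) + (a - b*sqrt(d)) = 2a
= 2 * (19)
= 38

38


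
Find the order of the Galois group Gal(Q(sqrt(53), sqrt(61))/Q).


The 2 square roots of distinct primes are multiplicatively independent over Q,
so [K:Q] = 2^2 and Gal(K/Q) is isomorphic to (Z/2Z)^2.
|Gal| = 2^2 = 4

4


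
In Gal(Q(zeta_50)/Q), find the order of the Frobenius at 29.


The Frobenius at p in Gal(Q(zeta_n)/Q) = (Z/nZ)* is the class of p, so its order is ord_50(29), the smallest k >= 1 with 29^k = 1 mod 50.
n = 50 = 2 * 5^2, phi(50) = 20; the order divides phi(n).
Divisors of 20: 1, 2, 4, 5, 10, 20
Repeated squaring mod 50: 29^1 = 29, 29^2 = 41, 29^4 = 31, 29^8 = 11, 29^16 = 21
Test divisors in increasing order:
  k=1: 29^1 = 29 mod 50
  k=2: 29^2 = 41 mod 50
  k=4: 29^4 = 31 mod 50
  k=5: 29^5 = 31 * 29 = 49 mod 50
  k=10: 29^10 = 11 * 41 = 1 mod 50  <- first divisor giving 1
Order = 10

10


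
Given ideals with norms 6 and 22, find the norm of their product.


N(IJ) = N(I) * N(J)
= 6 * 22
= 132

132


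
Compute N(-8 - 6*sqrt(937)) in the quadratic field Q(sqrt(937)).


N(a + b*sqrt(d)) = a^2 - d*b^2
= (-8)^2 - (937)*(-6)^2
= 64 - 33732
= -33668

-33668


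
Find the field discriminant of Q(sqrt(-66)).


For K = Q(sqrt(d)) with d squarefree: disc(K) = d if d = 1 mod 4, and disc(K) = 4d if d = 2 or 3 mod 4.
Here d = -66, and d mod 4 = 2.
d = 2 mod 4, not 1 (O_K = Z[sqrt(d)]), so disc(K) = 4d = 4 * (-66) = -264

-264


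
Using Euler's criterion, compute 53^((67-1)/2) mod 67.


p = 67 is prime and the exponent is (p-1)/2 = 33, so by Euler's criterion 53^33 = (53/67) = +1 or -1 mod 67.
Compute by square-and-multiply:
  33 = 32 + 1 (binary 100001)
  Repeated squaring mod 67: 53^1 = 53, 53^2 = 62, 53^4 = 25, 53^8 = 22, 53^16 = 15, 53^32 = 24
  53^33 = 53^32 * 53^1 = 24 * 53 mod 67
    24 * 53 = 1272 = 66 mod 67
  53^33 = 66 mod 67
Result 66 = p - 1 = -1 mod 67: 53 is a quadratic non-residue mod 67. As a residue in [0, p-1] the value is 66.
53^33 mod 67 = 66

66


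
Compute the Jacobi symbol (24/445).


Compute (24/445) via quadratic reciprocity:
  pull out 2: (2/445) = -1  (since 445 mod 8 = 5)
  pull out 2: (2/445) = -1  (since 445 mod 8 = 5)
  pull out 2: (2/445) = -1  (since 445 mod 8 = 5)
  reciprocity: (3/445) -> +(445/3)
  reduce: (1/3)
  (1/3) = 1
Product of signs = -1

-1


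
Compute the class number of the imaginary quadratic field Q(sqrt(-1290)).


K = Q(sqrt(-1290)). d mod 4 = 2, so D = disc(K) = 4d = -5160
h(K) equals the number of primitive reduced positive-definite forms (a, b, c) = a*x^2 + b*x*y + c*y^2 with b^2 - 4ac = D,
where reduced means |b| <= a <= c, with b >= 0 whenever |b| = a or a = c, and primitive means gcd(a, b, c) = 1.
Reduced forces 3a^2 <= |D| = 5160, so 1 <= a <= 41; b must have the parity of D, and c = (b^2 - D)/(4a) must be an integer >= a.
Enumerate a = 1..41, b in [-a, a]:
  a=1: (1, 0, 1290)  [1]
  a=2: (2, 0, 645)  [1]
  a=3: (3, 0, 430)  [1]
  a=4: none
  a=5: (5, 0, 258)  [1]
  a=6: (6, 0, 215)  [1]
  a=7..9: none
  a=10: (10, 0, 129)  [1]
  a=11..12: none
  a=13: (13, -12, 102), (13, 12, 102)  [2]
  a=14: none
  a=15: (15, 0, 86)  [1]
  a=16: none
  a=17: (17, -12, 78), (17, 12, 78)  [2]
  a=18..25: none
  a=26: (26, -12, 51), (26, 12, 51)  [2]
  a=27..29: none
  a=30: (30, 0, 43)  [1]
  a=31..33: none
  a=34: (34, -12, 39), (34, 12, 39)  [2]
  a=35..41: none
Total reduced forms: 1 + 1 + 1 + 1 + 1 + 1 + 2 + 1 + 2 + 2 + 1 + 2 = 16
h = 16

16


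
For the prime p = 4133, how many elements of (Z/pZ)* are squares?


For prime p, the number of non-zero quadratic residues is (p-1)/2.
= (4133-1)/2
= 2066

2066


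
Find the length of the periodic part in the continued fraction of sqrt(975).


Run the CF algorithm for sqrt(975).
a_0 = floor(sqrt(975)) = 31; set m_0=0, q_0=1.
Recurrence: m' = q*a - m,  q' = (d - m'^2)/q,  a' = floor((a_0 + m')/q').
  step 1: m=31, q=14, a=4
  step 2: m=25, q=25, a=2
  step 3: m=25, q=14, a=4
  step 4: m=31, q=1, a=62
a_4 = 2*a_0 = 62, so the period closes here.
sqrt(975) = [31; 4, 2, 4, 62]
Period length = 4

4


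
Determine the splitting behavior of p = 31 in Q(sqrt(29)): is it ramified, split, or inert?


K = Q(sqrt(29)). Since d mod 4 = 1, disc(K) = 29.
Check p | disc: 29 mod 31 = 29.
p does not divide disc. Compute Legendre symbol (d/p):
29^((31-1)/2) mod 31 = -1
(d/p) = -1, so p is inert: (p) stays prime with e=1, f=2, g=1.
Therefore p is inert.

inert


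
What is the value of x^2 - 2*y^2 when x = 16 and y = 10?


x^2 - d*y^2
= 16^2 - 2*10^2
= 256 - 200
= 56

56


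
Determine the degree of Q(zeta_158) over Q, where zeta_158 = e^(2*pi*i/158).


The degree equals Euler's totient phi(158).
158 = 2 * 79
phi(158) = 78

78


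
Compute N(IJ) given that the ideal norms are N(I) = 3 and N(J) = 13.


N(IJ) = N(I) * N(J)
= 3 * 13
= 39

39


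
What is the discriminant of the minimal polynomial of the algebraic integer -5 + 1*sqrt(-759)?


The element -5 + 1*sqrt(-759) has minimal polynomial:
x^2 + 10*x + 784
Discriminant = (10)^2 - 4*(784)
= 100 - 3136
= -3036

-3036


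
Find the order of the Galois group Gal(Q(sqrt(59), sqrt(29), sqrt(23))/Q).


The 3 square roots of distinct primes are multiplicatively independent over Q,
so [K:Q] = 2^3 and Gal(K/Q) is isomorphic to (Z/2Z)^3.
|Gal| = 2^3 = 8

8


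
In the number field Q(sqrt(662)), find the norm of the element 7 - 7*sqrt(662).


N(a + b*sqrt(d)) = a^2 - d*b^2
= (7)^2 - (662)*(-7)^2
= 49 - 32438
= -32389

-32389


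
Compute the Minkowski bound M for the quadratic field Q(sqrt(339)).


d = 339, d mod 4 = 3, so disc(K) = 4d = 1356; |disc(K)| = 1356
Real quadratic field, so n = 2, s = r2 = 0, r1 = 2
M = (n!/n^n) * (4/pi)^s * sqrt(|disc(K)|) = (2!/2^2) * (4/pi)^0 * sqrt(1356)
= 0.5 * 1.000000 * 36.823905
= 18.4120

18.4120


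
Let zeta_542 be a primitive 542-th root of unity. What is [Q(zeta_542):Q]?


The degree equals Euler's totient phi(542).
542 = 2 * 271
phi(542) = 270

270


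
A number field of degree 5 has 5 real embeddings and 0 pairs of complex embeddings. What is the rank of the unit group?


By Dirichlet's unit theorem:
rank = r1 + r2 - 1
= 5 + 0 - 1
= 4

4


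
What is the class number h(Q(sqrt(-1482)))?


K = Q(sqrt(-1482)). d mod 4 = 2, so D = disc(K) = 4d = -5928
h(K) equals the number of primitive reduced positive-definite forms (a, b, c) = a*x^2 + b*x*y + c*y^2 with b^2 - 4ac = D,
where reduced means |b| <= a <= c, with b >= 0 whenever |b| = a or a = c, and primitive means gcd(a, b, c) = 1.
Reduced forces 3a^2 <= |D| = 5928, so 1 <= a <= 44; b must have the parity of D, and c = (b^2 - D)/(4a) must be an integer >= a.
Enumerate a = 1..44, b in [-a, a]:
  a=1: (1, 0, 1482)  [1]
  a=2: (2, 0, 741)  [1]
  a=3: (3, 0, 494)  [1]
  a=4..5: none
  a=6: (6, 0, 247)  [1]
  a=7: (7, -6, 213), (7, 6, 213)  [2]
  a=8..10: none
  a=11: (11, -10, 137), (11, 10, 137)  [2]
  a=12: none
  a=13: (13, 0, 114)  [1]
  a=14: (14, -8, 107), (14, 8, 107)  [2]
  a=15..18: none
  a=19: (19, 0, 78)  [1]
  a=20: none
  a=21: (21, -6, 71), (21, 6, 71)  [2]
  a=22: (22, -12, 69), (22, 12, 69)  [2]
  a=23: (23, -12, 66), (23, 12, 66)  [2]
  a=24..25: none
  a=26: (26, 0, 57)  [1]
  a=27..32: none
  a=33: (33, -12, 46), (33, 12, 46)  [2]
  a=34..37: none
  a=38: (38, 0, 39)  [1]
  a=39..41: none
  a=42: (42, -36, 43), (42, 36, 43)  [2]
  a=43..44: none
Total reduced forms: 1 + 1 + 1 + 1 + 2 + 2 + 1 + 2 + 1 + 2 + 2 + 2 + 1 + 2 + 1 + 2 = 24
h = 24

24


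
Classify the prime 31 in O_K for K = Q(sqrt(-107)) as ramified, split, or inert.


K = Q(sqrt(-107)). Since d mod 4 = 1, disc(K) = -107.
Check p | disc: -107 mod 31 = 17.
p does not divide disc. Compute Legendre symbol (d/p):
17^((31-1)/2) mod 31 = -1
(d/p) = -1, so p is inert: (p) stays prime with e=1, f=2, g=1.
Therefore p is inert.

inert


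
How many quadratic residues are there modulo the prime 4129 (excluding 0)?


For prime p, the number of non-zero quadratic residues is (p-1)/2.
= (4129-1)/2
= 2064

2064


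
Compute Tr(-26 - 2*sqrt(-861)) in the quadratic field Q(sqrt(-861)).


Tr(a + b*sqrt(d)) = (a + b*sqrt(d)) + (a - b*sqrt(d)) = 2a
= 2 * (-26)
= -52

-52


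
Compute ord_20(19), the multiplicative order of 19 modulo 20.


We want ord_20(19), the smallest k >= 1 with 19^k = 1 mod 20.
n = 20 = 2^2 * 5, phi(20) = 8; the order divides phi(n).
Divisors of 8: 1, 2, 4, 8
Repeated squaring mod 20: 19^1 = 19, 19^2 = 1, 19^4 = 1, 19^8 = 1
Test divisors in increasing order:
  k=1: 19^1 = 19 mod 20
  k=2: 19^2 = 1 mod 20  <- first divisor giving 1
Order = 2

2


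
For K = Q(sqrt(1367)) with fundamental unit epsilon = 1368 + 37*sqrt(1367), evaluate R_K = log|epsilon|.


epsilon = 1368 + 37*sqrt(1367)
= 2735.9996
R = ln(2735.9996)
= 7.9143

7.9143


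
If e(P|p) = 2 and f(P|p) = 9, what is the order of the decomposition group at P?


|D_P| = e * f
= 2 * 9
= 18

18


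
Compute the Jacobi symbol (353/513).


Compute (353/513) via quadratic reciprocity:
  reciprocity: (353/513) -> +(513/353)
  reduce: (160/353)
  pull out 2: (2/353) = +1  (since 353 mod 8 = 1)
  pull out 2: (2/353) = +1  (since 353 mod 8 = 1)
  pull out 2: (2/353) = +1  (since 353 mod 8 = 1)
  pull out 2: (2/353) = +1  (since 353 mod 8 = 1)
  pull out 2: (2/353) = +1  (since 353 mod 8 = 1)
  reciprocity: (5/353) -> +(353/5)
  reduce: (3/5)
  reciprocity: (3/5) -> +(5/3)
  reduce: (2/3)
  pull out 2: (2/3) = -1  (since 3 mod 8 = 3)
  (1/3) = 1
Product of signs = -1

-1


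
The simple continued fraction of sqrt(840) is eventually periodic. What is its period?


Run the CF algorithm for sqrt(840).
a_0 = floor(sqrt(840)) = 28; set m_0=0, q_0=1.
Recurrence: m' = q*a - m,  q' = (d - m'^2)/q,  a' = floor((a_0 + m')/q').
  step 1: m=28, q=56, a=1
  step 2: m=28, q=1, a=56
a_2 = 2*a_0 = 56, so the period closes here.
sqrt(840) = [28; 1, 56]
Period length = 2

2


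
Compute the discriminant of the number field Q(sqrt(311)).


For K = Q(sqrt(d)) with d squarefree: disc(K) = d if d = 1 mod 4, and disc(K) = 4d if d = 2 or 3 mod 4.
Here d = 311, and d mod 4 = 3.
d = 3 mod 4, not 1 (O_K = Z[sqrt(d)]), so disc(K) = 4d = 4 * (311) = 1244

1244


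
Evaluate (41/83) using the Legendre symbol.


p = 83 is prime, so compute (41/83) with the reciprocity algorithm (Jacobi-symbol steps: pull out 2s via (2/n), flip via reciprocity, reduce):
  reciprocity: (41/83) -> +(83/41)
  reduce: (1/41)
  (1/41) = 1
Product of signs = 1
(41/83) = 1

1


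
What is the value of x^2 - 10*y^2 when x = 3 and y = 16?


x^2 - d*y^2
= 3^2 - 10*16^2
= 9 - 2560
= -2551

-2551


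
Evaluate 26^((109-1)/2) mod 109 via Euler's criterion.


p = 109 is prime and the exponent is (p-1)/2 = 54, so by Euler's criterion 26^54 = (26/109) = +1 or -1 mod 109.
Compute by square-and-multiply:
  54 = 32 + 16 + 4 + 2 (binary 110110)
  Repeated squaring mod 109: 26^1 = 26, 26^2 = 22, 26^4 = 48, 26^8 = 15, 26^16 = 7, 26^32 = 49
  26^54 = 26^32 * 26^16 * 26^4 * 26^2 = 49 * 7 * 48 * 22 mod 109
    49 * 7 = 343 = 16 mod 109
    16 * 48 = 768 = 5 mod 109
    5 * 22 = 110 = 1 mod 109
  26^54 = 1 mod 109
Result 1: 26 is a quadratic residue mod 109.
26^54 mod 109 = 1

1


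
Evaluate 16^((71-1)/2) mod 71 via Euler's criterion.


p = 71 is prime and the exponent is (p-1)/2 = 35, so by Euler's criterion 16^35 = (16/71) = +1 or -1 mod 71.
Compute by square-and-multiply:
  35 = 32 + 2 + 1 (binary 100011)
  Repeated squaring mod 71: 16^1 = 16, 16^2 = 43, 16^4 = 3, 16^8 = 9, 16^16 = 10, 16^32 = 29
  16^35 = 16^32 * 16^2 * 16^1 = 29 * 43 * 16 mod 71
    29 * 43 = 1247 = 40 mod 71
    40 * 16 = 640 = 1 mod 71
  16^35 = 1 mod 71
Result 1: 16 is a quadratic residue mod 71.
16^35 mod 71 = 1

1


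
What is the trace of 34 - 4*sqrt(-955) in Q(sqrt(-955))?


Tr(a + b*sqrt(d)) = (a + b*sqrt(d)) + (a - b*sqrt(d)) = 2a
= 2 * (34)
= 68

68


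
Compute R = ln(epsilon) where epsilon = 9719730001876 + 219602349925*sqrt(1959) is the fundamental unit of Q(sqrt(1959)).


epsilon = 9719730001876 + 219602349925*sqrt(1959)
= 1.9439e+13
R = ln(1.9439e+13)
= 30.5983

30.5983


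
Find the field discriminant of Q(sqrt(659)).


For K = Q(sqrt(d)) with d squarefree: disc(K) = d if d = 1 mod 4, and disc(K) = 4d if d = 2 or 3 mod 4.
Here d = 659, and d mod 4 = 3.
d = 3 mod 4, not 1 (O_K = Z[sqrt(d)]), so disc(K) = 4d = 4 * (659) = 2636

2636


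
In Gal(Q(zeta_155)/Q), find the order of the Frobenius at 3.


The Frobenius at p in Gal(Q(zeta_n)/Q) = (Z/nZ)* is the class of p, so its order is ord_155(3), the smallest k >= 1 with 3^k = 1 mod 155.
n = 155 = 5 * 31, phi(155) = 120; the order divides phi(n).
Divisors of 120: 1, 2, 3, 4, 5, 6, 8, 10, 12, 15, 20, 24, 30, 40, 60, 120
Repeated squaring mod 155: 3^1 = 3, 3^2 = 9, 3^4 = 81, 3^8 = 51, 3^16 = 121, 3^32 = 71, 3^64 = 81
Test divisors in increasing order:
  k=1: 3^1 = 3 mod 155
  k=2: 3^2 = 9 mod 155
  k=3: 3^3 = 9 * 3 = 27 mod 155
  k=4: 3^4 = 81 mod 155
  k=5: 3^5 = 81 * 3 = 88 mod 155
  k=6: 3^6 = 81 * 9 = 109 mod 155
  k=8: 3^8 = 51 mod 155
  k=10: 3^10 = 51 * 9 = 149 mod 155
  k=12: 3^12 = 51 * 81 = 101 mod 155
  k=15: 3^15 = 51 * 81 * 9 * 3 = 92 mod 155
  k=20: 3^20 = 121 * 81 = 36 mod 155
  k=24: 3^24 = 121 * 51 = 126 mod 155
  k=30: 3^30 = 121 * 51 * 81 * 9 = 94 mod 155
  k=40: 3^40 = 71 * 51 = 56 mod 155
  k=60: 3^60 = 71 * 121 * 51 * 81 = 1 mod 155  <- first divisor giving 1
Order = 60

60


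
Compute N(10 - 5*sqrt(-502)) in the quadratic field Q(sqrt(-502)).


N(a + b*sqrt(d)) = a^2 - d*b^2
= (10)^2 - (-502)*(-5)^2
= 100 + 12550
= 12650

12650


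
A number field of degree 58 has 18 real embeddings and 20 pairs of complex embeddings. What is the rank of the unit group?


By Dirichlet's unit theorem:
rank = r1 + r2 - 1
= 18 + 20 - 1
= 37

37


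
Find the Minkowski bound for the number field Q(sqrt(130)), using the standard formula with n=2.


d = 130, d mod 4 = 2, so disc(K) = 4d = 520; |disc(K)| = 520
Real quadratic field, so n = 2, s = r2 = 0, r1 = 2
M = (n!/n^n) * (4/pi)^s * sqrt(|disc(K)|) = (2!/2^2) * (4/pi)^0 * sqrt(520)
= 0.5 * 1.000000 * 22.803509
= 11.4018

11.4018


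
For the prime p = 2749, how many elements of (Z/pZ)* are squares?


For prime p, the number of non-zero quadratic residues is (p-1)/2.
= (2749-1)/2
= 1374

1374


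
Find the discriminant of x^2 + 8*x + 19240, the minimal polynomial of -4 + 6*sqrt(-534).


The element -4 + 6*sqrt(-534) has minimal polynomial:
x^2 + 8*x + 19240
Discriminant = (8)^2 - 4*(19240)
= 64 - 76960
= -76896

-76896


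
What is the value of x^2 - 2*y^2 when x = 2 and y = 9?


x^2 - d*y^2
= 2^2 - 2*9^2
= 4 - 162
= -158

-158


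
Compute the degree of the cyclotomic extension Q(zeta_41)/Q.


The degree equals Euler's totient phi(41).
41 = 41
phi(41) = 40

40


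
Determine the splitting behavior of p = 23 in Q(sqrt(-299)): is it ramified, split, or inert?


K = Q(sqrt(-299)). Since d mod 4 = 1, disc(K) = -299.
Check p | disc: -299 mod 23 = 0.
p divides disc, so p ramifies: (p) = P^2 with e=2, f=1, g=1.
Therefore p is ramified.

ramified


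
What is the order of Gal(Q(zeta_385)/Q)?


|Gal(Q(zeta_385)/Q)| = phi(385)
= 240

240


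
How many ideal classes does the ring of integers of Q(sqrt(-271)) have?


K = Q(sqrt(-271)). d mod 4 = 1, so D = disc(K) = d = -271
h(K) equals the number of primitive reduced positive-definite forms (a, b, c) = a*x^2 + b*x*y + c*y^2 with b^2 - 4ac = D,
where reduced means |b| <= a <= c, with b >= 0 whenever |b| = a or a = c, and primitive means gcd(a, b, c) = 1.
Reduced forces 3a^2 <= |D| = 271, so 1 <= a <= 9; b must have the parity of D, and c = (b^2 - D)/(4a) must be an integer >= a.
Enumerate a = 1..9, b in [-a, a]:
  a=1: (1, 1, 68)  [1]
  a=2: (2, -1, 34), (2, 1, 34)  [2]
  a=3: none
  a=4: (4, -1, 17), (4, 1, 17)  [2]
  a=5: (5, -3, 14), (5, 3, 14)  [2]
  a=6: none
  a=7: (7, -3, 10), (7, 3, 10)  [2]
  a=8: (8, -7, 10), (8, 7, 10)  [2]
  a=9: none
Total reduced forms: 1 + 2 + 2 + 2 + 2 + 2 = 11
h = 11

11


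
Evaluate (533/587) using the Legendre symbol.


p = 587 is prime, so compute (533/587) with the reciprocity algorithm (Jacobi-symbol steps: pull out 2s via (2/n), flip via reciprocity, reduce):
  reciprocity: (533/587) -> +(587/533)
  reduce: (54/533)
  pull out 2: (2/533) = -1  (since 533 mod 8 = 5)
  reciprocity: (27/533) -> +(533/27)
  reduce: (20/27)
  pull out 2: (2/27) = -1  (since 27 mod 8 = 3)
  pull out 2: (2/27) = -1  (since 27 mod 8 = 3)
  reciprocity: (5/27) -> +(27/5)
  reduce: (2/5)
  pull out 2: (2/5) = -1  (since 5 mod 8 = 5)
  (1/5) = 1
Product of signs = 1
(533/587) = 1

1


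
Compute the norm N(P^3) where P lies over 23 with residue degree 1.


N(P^a) = p^(a*f)
= 23^(3*1)
= 23^3
= 12167

12167


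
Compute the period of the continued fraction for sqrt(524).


Run the CF algorithm for sqrt(524).
a_0 = floor(sqrt(524)) = 22; set m_0=0, q_0=1.
Recurrence: m' = q*a - m,  q' = (d - m'^2)/q,  a' = floor((a_0 + m')/q').
  step 1: m=22, q=40, a=1
  step 2: m=18, q=5, a=8
  step 3: m=22, q=8, a=5
  step 4: m=18, q=25, a=1
  step 5: m=7, q=19, a=1
  step 6: m=12, q=20, a=1
  step 7: m=8, q=23, a=1
  step 8: m=15, q=13, a=2
  step 9: m=11, q=31, a=1
  step 10: m=20, q=4, a=10
  step 11: m=20, q=31, a=1
  step 12: m=11, q=13, a=2
  step 13: m=15, q=23, a=1
  step 14: m=8, q=20, a=1
  step 15: m=12, q=19, a=1
  step 16: m=7, q=25, a=1
  step 17: m=18, q=8, a=5
  step 18: m=22, q=5, a=8
  step 19: m=18, q=40, a=1
  step 20: m=22, q=1, a=44
a_20 = 2*a_0 = 44, so the period closes here.
sqrt(524) = [22; 1, 8, 5, 1, 1, 1, 1, 2, 1, 10, 1, 2, 1, 1, 1, 1, 5, 8, 1, 44]
Period length = 20

20


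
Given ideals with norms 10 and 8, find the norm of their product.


N(IJ) = N(I) * N(J)
= 10 * 8
= 80

80


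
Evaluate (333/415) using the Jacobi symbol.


Compute (333/415) via quadratic reciprocity:
  reciprocity: (333/415) -> +(415/333)
  reduce: (82/333)
  pull out 2: (2/333) = -1  (since 333 mod 8 = 5)
  reciprocity: (41/333) -> +(333/41)
  reduce: (5/41)
  reciprocity: (5/41) -> +(41/5)
  reduce: (1/5)
  (1/5) = 1
Product of signs = -1

-1


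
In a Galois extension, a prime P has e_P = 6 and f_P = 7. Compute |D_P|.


|D_P| = e * f
= 6 * 7
= 42

42


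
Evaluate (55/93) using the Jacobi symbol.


Compute (55/93) via quadratic reciprocity:
  reciprocity: (55/93) -> +(93/55)
  reduce: (38/55)
  pull out 2: (2/55) = +1  (since 55 mod 8 = 7)
  reciprocity: (19/55) -> -(55/19)
  reduce: (17/19)
  reciprocity: (17/19) -> +(19/17)
  reduce: (2/17)
  pull out 2: (2/17) = +1  (since 17 mod 8 = 1)
  (1/17) = 1
Product of signs = -1

-1


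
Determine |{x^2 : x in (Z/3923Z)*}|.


For prime p, the number of non-zero quadratic residues is (p-1)/2.
= (3923-1)/2
= 1961

1961


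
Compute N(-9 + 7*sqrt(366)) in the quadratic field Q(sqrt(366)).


N(a + b*sqrt(d)) = a^2 - d*b^2
= (-9)^2 - (366)*(7)^2
= 81 - 17934
= -17853

-17853


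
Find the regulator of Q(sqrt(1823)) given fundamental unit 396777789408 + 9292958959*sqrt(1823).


epsilon = 396777789408 + 9292958959*sqrt(1823)
= 7.9356e+11
R = ln(7.9356e+11)
= 27.3998

27.3998


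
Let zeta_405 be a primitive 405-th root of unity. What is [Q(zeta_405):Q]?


The degree equals Euler's totient phi(405).
405 = 3^4 * 5
phi(405) = 216

216


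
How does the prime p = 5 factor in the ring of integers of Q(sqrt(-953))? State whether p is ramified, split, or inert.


K = Q(sqrt(-953)). Since d mod 4 = 3, disc(K) = -3812.
Check p | disc: -3812 mod 5 = 3.
p does not divide disc. Compute Legendre symbol (d/p):
2^((5-1)/2) mod 5 = -1
(d/p) = -1, so p is inert: (p) stays prime with e=1, f=2, g=1.
Therefore p is inert.

inert


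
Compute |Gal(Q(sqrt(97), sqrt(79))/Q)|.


The 2 square roots of distinct primes are multiplicatively independent over Q,
so [K:Q] = 2^2 and Gal(K/Q) is isomorphic to (Z/2Z)^2.
|Gal| = 2^2 = 4

4


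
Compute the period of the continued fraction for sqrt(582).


Run the CF algorithm for sqrt(582).
a_0 = floor(sqrt(582)) = 24; set m_0=0, q_0=1.
Recurrence: m' = q*a - m,  q' = (d - m'^2)/q,  a' = floor((a_0 + m')/q').
  step 1: m=24, q=6, a=8
  step 2: m=24, q=1, a=48
a_2 = 2*a_0 = 48, so the period closes here.
sqrt(582) = [24; 8, 48]
Period length = 2

2


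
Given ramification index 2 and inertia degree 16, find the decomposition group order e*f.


|D_P| = e * f
= 2 * 16
= 32

32


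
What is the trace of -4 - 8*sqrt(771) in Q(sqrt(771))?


Tr(a + b*sqrt(d)) = (a + b*sqrt(d)) + (a - b*sqrt(d)) = 2a
= 2 * (-4)
= -8

-8


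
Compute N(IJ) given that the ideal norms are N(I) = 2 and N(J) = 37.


N(IJ) = N(I) * N(J)
= 2 * 37
= 74

74


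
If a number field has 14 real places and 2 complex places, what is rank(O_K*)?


By Dirichlet's unit theorem:
rank = r1 + r2 - 1
= 14 + 2 - 1
= 15

15


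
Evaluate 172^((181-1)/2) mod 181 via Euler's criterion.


p = 181 is prime and the exponent is (p-1)/2 = 90, so by Euler's criterion 172^90 = (172/181) = +1 or -1 mod 181.
Compute by square-and-multiply:
  90 = 64 + 16 + 8 + 2 (binary 1011010)
  Repeated squaring mod 181: 172^1 = 172, 172^2 = 81, 172^4 = 45, 172^8 = 34, 172^16 = 70, 172^32 = 13, 172^64 = 169
  172^90 = 172^64 * 172^16 * 172^8 * 172^2 = 169 * 70 * 34 * 81 mod 181
    169 * 70 = 11830 = 65 mod 181
    65 * 34 = 2210 = 38 mod 181
    38 * 81 = 3078 = 1 mod 181
  172^90 = 1 mod 181
Result 1: 172 is a quadratic residue mod 181.
172^90 mod 181 = 1

1


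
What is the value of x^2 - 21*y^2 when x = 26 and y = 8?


x^2 - d*y^2
= 26^2 - 21*8^2
= 676 - 1344
= -668

-668


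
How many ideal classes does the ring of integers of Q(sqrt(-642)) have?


K = Q(sqrt(-642)). d mod 4 = 2, so D = disc(K) = 4d = -2568
h(K) equals the number of primitive reduced positive-definite forms (a, b, c) = a*x^2 + b*x*y + c*y^2 with b^2 - 4ac = D,
where reduced means |b| <= a <= c, with b >= 0 whenever |b| = a or a = c, and primitive means gcd(a, b, c) = 1.
Reduced forces 3a^2 <= |D| = 2568, so 1 <= a <= 29; b must have the parity of D, and c = (b^2 - D)/(4a) must be an integer >= a.
Enumerate a = 1..29, b in [-a, a]:
  a=1: (1, 0, 642)  [1]
  a=2: (2, 0, 321)  [1]
  a=3: (3, 0, 214)  [1]
  a=4..5: none
  a=6: (6, 0, 107)  [1]
  a=7: (7, -6, 93), (7, 6, 93)  [2]
  a=8..13: none
  a=14: (14, -8, 47), (14, 8, 47)  [2]
  a=15..16: none
  a=17: (17, -4, 38), (17, 4, 38)  [2]
  a=18: none
  a=19: (19, -4, 34), (19, 4, 34)  [2]
  a=20: none
  a=21: (21, -6, 31), (21, 6, 31)  [2]
  a=22: none
  a=23: (23, -10, 29), (23, 10, 29)  [2]
  a=24..29: none
Total reduced forms: 1 + 1 + 1 + 1 + 2 + 2 + 2 + 2 + 2 + 2 = 16
h = 16

16


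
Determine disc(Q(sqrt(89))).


For K = Q(sqrt(d)) with d squarefree: disc(K) = d if d = 1 mod 4, and disc(K) = 4d if d = 2 or 3 mod 4.
Here d = 89, and d mod 4 = 1.
d = 1 mod 4 (O_K = Z[(1+sqrt(d))/2]), so disc(K) = d = 89

89


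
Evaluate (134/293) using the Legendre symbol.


p = 293 is prime, so compute (134/293) with the reciprocity algorithm (Jacobi-symbol steps: pull out 2s via (2/n), flip via reciprocity, reduce):
  pull out 2: (2/293) = -1  (since 293 mod 8 = 5)
  reciprocity: (67/293) -> +(293/67)
  reduce: (25/67)
  reciprocity: (25/67) -> +(67/25)
  reduce: (17/25)
  reciprocity: (17/25) -> +(25/17)
  reduce: (8/17)
  pull out 2: (2/17) = +1  (since 17 mod 8 = 1)
  pull out 2: (2/17) = +1  (since 17 mod 8 = 1)
  pull out 2: (2/17) = +1  (since 17 mod 8 = 1)
  (1/17) = 1
Product of signs = -1
(134/293) = -1

-1


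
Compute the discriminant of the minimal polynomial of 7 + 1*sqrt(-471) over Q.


The element 7 + 1*sqrt(-471) has minimal polynomial:
x^2 - 14*x + 520
Discriminant = (-14)^2 - 4*(520)
= 196 - 2080
= -1884

-1884


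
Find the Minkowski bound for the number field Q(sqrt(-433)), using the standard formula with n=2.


d = -433, d mod 4 = 3, so disc(K) = 4d = -1732; |disc(K)| = 1732
Imaginary quadratic field, so n = 2, s = r2 = 1, r1 = 0
M = (n!/n^n) * (4/pi)^s * sqrt(|disc(K)|) = (2!/2^2) * (4/pi)^1 * sqrt(1732)
= 0.5 * 1.273240 * 41.617304
= 26.4944

26.4944


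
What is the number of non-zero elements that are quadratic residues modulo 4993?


For prime p, the number of non-zero quadratic residues is (p-1)/2.
= (4993-1)/2
= 2496

2496


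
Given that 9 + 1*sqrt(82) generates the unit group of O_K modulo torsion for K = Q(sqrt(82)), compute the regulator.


epsilon = 9 + 1*sqrt(82)
= 18.0554
R = ln(18.0554)
= 2.8934

2.8934


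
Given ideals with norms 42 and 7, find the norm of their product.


N(IJ) = N(I) * N(J)
= 42 * 7
= 294

294


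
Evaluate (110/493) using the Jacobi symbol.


Compute (110/493) via quadratic reciprocity:
  pull out 2: (2/493) = -1  (since 493 mod 8 = 5)
  reciprocity: (55/493) -> +(493/55)
  reduce: (53/55)
  reciprocity: (53/55) -> +(55/53)
  reduce: (2/53)
  pull out 2: (2/53) = -1  (since 53 mod 8 = 5)
  (1/53) = 1
Product of signs = 1

1


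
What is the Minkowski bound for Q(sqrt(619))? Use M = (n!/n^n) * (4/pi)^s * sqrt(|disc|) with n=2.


d = 619, d mod 4 = 3, so disc(K) = 4d = 2476; |disc(K)| = 2476
Real quadratic field, so n = 2, s = r2 = 0, r1 = 2
M = (n!/n^n) * (4/pi)^s * sqrt(|disc(K)|) = (2!/2^2) * (4/pi)^0 * sqrt(2476)
= 0.5 * 1.000000 * 49.759421
= 24.8797

24.8797


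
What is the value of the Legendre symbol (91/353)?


p = 353 is prime, so compute (91/353) with the reciprocity algorithm (Jacobi-symbol steps: pull out 2s via (2/n), flip via reciprocity, reduce):
  reciprocity: (91/353) -> +(353/91)
  reduce: (80/91)
  pull out 2: (2/91) = -1  (since 91 mod 8 = 3)
  pull out 2: (2/91) = -1  (since 91 mod 8 = 3)
  pull out 2: (2/91) = -1  (since 91 mod 8 = 3)
  pull out 2: (2/91) = -1  (since 91 mod 8 = 3)
  reciprocity: (5/91) -> +(91/5)
  reduce: (1/5)
  (1/5) = 1
Product of signs = 1
(91/353) = 1

1


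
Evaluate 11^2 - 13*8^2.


x^2 - d*y^2
= 11^2 - 13*8^2
= 121 - 832
= -711

-711


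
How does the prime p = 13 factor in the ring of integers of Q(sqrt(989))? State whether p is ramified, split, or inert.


K = Q(sqrt(989)). Since d mod 4 = 1, disc(K) = 989.
Check p | disc: 989 mod 13 = 1.
p does not divide disc. Compute Legendre symbol (d/p):
1^((13-1)/2) mod 13 = 1
(d/p) = 1, so p splits: (p) = P*P' with e=1, f=1, g=2.
Therefore p is split.

split


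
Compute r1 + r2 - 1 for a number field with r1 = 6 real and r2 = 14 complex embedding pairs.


By Dirichlet's unit theorem:
rank = r1 + r2 - 1
= 6 + 14 - 1
= 19

19


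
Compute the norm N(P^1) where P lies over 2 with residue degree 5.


N(P^a) = p^(a*f)
= 2^(1*5)
= 2^5
= 32

32


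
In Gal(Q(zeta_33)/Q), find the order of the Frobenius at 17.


The Frobenius at p in Gal(Q(zeta_n)/Q) = (Z/nZ)* is the class of p, so its order is ord_33(17), the smallest k >= 1 with 17^k = 1 mod 33.
n = 33 = 3 * 11, phi(33) = 20; the order divides phi(n).
Divisors of 20: 1, 2, 4, 5, 10, 20
Repeated squaring mod 33: 17^1 = 17, 17^2 = 25, 17^4 = 31, 17^8 = 4, 17^16 = 16
Test divisors in increasing order:
  k=1: 17^1 = 17 mod 33
  k=2: 17^2 = 25 mod 33
  k=4: 17^4 = 31 mod 33
  k=5: 17^5 = 31 * 17 = 32 mod 33
  k=10: 17^10 = 4 * 25 = 1 mod 33  <- first divisor giving 1
Order = 10

10


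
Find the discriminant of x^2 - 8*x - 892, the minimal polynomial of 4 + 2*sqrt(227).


The element 4 + 2*sqrt(227) has minimal polynomial:
x^2 - 8*x - 892
Discriminant = (-8)^2 - 4*(-892)
= 64 + 3568
= 3632

3632


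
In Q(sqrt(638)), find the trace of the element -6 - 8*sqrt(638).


Tr(a + b*sqrt(d)) = (a + b*sqrt(d)) + (a - b*sqrt(d)) = 2a
= 2 * (-6)
= -12

-12


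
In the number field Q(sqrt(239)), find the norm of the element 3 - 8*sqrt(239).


N(a + b*sqrt(d)) = a^2 - d*b^2
= (3)^2 - (239)*(-8)^2
= 9 - 15296
= -15287

-15287


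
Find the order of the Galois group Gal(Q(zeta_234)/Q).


|Gal(Q(zeta_234)/Q)| = phi(234)
= 72

72


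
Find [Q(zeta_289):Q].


The degree equals Euler's totient phi(289).
289 = 17^2
phi(289) = 272

272


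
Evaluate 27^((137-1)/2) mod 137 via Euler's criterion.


p = 137 is prime and the exponent is (p-1)/2 = 68, so by Euler's criterion 27^68 = (27/137) = +1 or -1 mod 137.
Compute by square-and-multiply:
  68 = 64 + 4 (binary 1000100)
  Repeated squaring mod 137: 27^1 = 27, 27^2 = 44, 27^4 = 18, 27^8 = 50, 27^16 = 34, 27^32 = 60, 27^64 = 38
  27^68 = 27^64 * 27^4 = 38 * 18 mod 137
    38 * 18 = 684 = 136 mod 137
  27^68 = 136 mod 137
Result 136 = p - 1 = -1 mod 137: 27 is a quadratic non-residue mod 137. As a residue in [0, p-1] the value is 136.
27^68 mod 137 = 136

136


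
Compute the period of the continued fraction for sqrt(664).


Run the CF algorithm for sqrt(664).
a_0 = floor(sqrt(664)) = 25; set m_0=0, q_0=1.
Recurrence: m' = q*a - m,  q' = (d - m'^2)/q,  a' = floor((a_0 + m')/q').
  step 1: m=25, q=39, a=1
  step 2: m=14, q=12, a=3
  step 3: m=22, q=15, a=3
  step 4: m=23, q=9, a=5
  step 5: m=22, q=20, a=2
  step 6: m=18, q=17, a=2
  step 7: m=16, q=24, a=1
  step 8: m=8, q=25, a=1
  step 9: m=17, q=15, a=2
  step 10: m=13, q=33, a=1
  step 11: m=20, q=8, a=5
  step 12: m=20, q=33, a=1
  step 13: m=13, q=15, a=2
  step 14: m=17, q=25, a=1
  step 15: m=8, q=24, a=1
  step 16: m=16, q=17, a=2
  step 17: m=18, q=20, a=2
  step 18: m=22, q=9, a=5
  step 19: m=23, q=15, a=3
  step 20: m=22, q=12, a=3
  step 21: m=14, q=39, a=1
  step 22: m=25, q=1, a=50
a_22 = 2*a_0 = 50, so the period closes here.
sqrt(664) = [25; 1, 3, 3, 5, 2, 2, 1, 1, 2, 1, 5, 1, 2, 1, 1, 2, 2, 5, 3, 3, 1, 50]
Period length = 22

22


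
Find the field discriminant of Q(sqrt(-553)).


For K = Q(sqrt(d)) with d squarefree: disc(K) = d if d = 1 mod 4, and disc(K) = 4d if d = 2 or 3 mod 4.
Here d = -553, and d mod 4 = 3.
d = 3 mod 4, not 1 (O_K = Z[sqrt(d)]), so disc(K) = 4d = 4 * (-553) = -2212

-2212


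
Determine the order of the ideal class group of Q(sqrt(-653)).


K = Q(sqrt(-653)). d mod 4 = 3, so D = disc(K) = 4d = -2612
h(K) equals the number of primitive reduced positive-definite forms (a, b, c) = a*x^2 + b*x*y + c*y^2 with b^2 - 4ac = D,
where reduced means |b| <= a <= c, with b >= 0 whenever |b| = a or a = c, and primitive means gcd(a, b, c) = 1.
Reduced forces 3a^2 <= |D| = 2612, so 1 <= a <= 29; b must have the parity of D, and c = (b^2 - D)/(4a) must be an integer >= a.
Enumerate a = 1..29, b in [-a, a]:
  a=1: (1, 0, 653)  [1]
  a=2: (2, 2, 327)  [1]
  a=3: (3, -2, 218), (3, 2, 218)  [2]
  a=4..5: none
  a=6: (6, -2, 109), (6, 2, 109)  [2]
  a=7..8: none
  a=9: (9, -4, 73), (9, 4, 73)  [2]
  a=10..12: none
  a=13: (13, -12, 53), (13, 12, 53)  [2]
  a=14..17: none
  a=18: (18, -14, 39), (18, 14, 39)  [2]
  a=19..25: none
  a=26: (26, -14, 27), (26, 14, 27)  [2]
  a=27..29: none
Total reduced forms: 1 + 1 + 2 + 2 + 2 + 2 + 2 + 2 = 14
h = 14

14


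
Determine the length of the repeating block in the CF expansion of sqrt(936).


Run the CF algorithm for sqrt(936).
a_0 = floor(sqrt(936)) = 30; set m_0=0, q_0=1.
Recurrence: m' = q*a - m,  q' = (d - m'^2)/q,  a' = floor((a_0 + m')/q').
  step 1: m=30, q=36, a=1
  step 2: m=6, q=25, a=1
  step 3: m=19, q=23, a=2
  step 4: m=27, q=9, a=6
  step 5: m=27, q=23, a=2
  step 6: m=19, q=25, a=1
  step 7: m=6, q=36, a=1
  step 8: m=30, q=1, a=60
a_8 = 2*a_0 = 60, so the period closes here.
sqrt(936) = [30; 1, 1, 2, 6, 2, 1, 1, 60]
Period length = 8

8


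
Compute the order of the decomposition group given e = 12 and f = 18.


|D_P| = e * f
= 12 * 18
= 216

216


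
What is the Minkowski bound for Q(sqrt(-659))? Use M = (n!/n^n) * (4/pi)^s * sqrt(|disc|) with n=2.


d = -659, d mod 4 = 1, so disc(K) = d = -659; |disc(K)| = 659
Imaginary quadratic field, so n = 2, s = r2 = 1, r1 = 0
M = (n!/n^n) * (4/pi)^s * sqrt(|disc(K)|) = (2!/2^2) * (4/pi)^1 * sqrt(659)
= 0.5 * 1.273240 * 25.670995
= 16.3427

16.3427


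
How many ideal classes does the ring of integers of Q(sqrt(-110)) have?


K = Q(sqrt(-110)). d mod 4 = 2, so D = disc(K) = 4d = -440
h(K) equals the number of primitive reduced positive-definite forms (a, b, c) = a*x^2 + b*x*y + c*y^2 with b^2 - 4ac = D,
where reduced means |b| <= a <= c, with b >= 0 whenever |b| = a or a = c, and primitive means gcd(a, b, c) = 1.
Reduced forces 3a^2 <= |D| = 440, so 1 <= a <= 12; b must have the parity of D, and c = (b^2 - D)/(4a) must be an integer >= a.
Enumerate a = 1..12, b in [-a, a]:
  a=1: (1, 0, 110)  [1]
  a=2: (2, 0, 55)  [1]
  a=3: (3, -2, 37), (3, 2, 37)  [2]
  a=4: none
  a=5: (5, 0, 22)  [1]
  a=6: (6, -4, 19), (6, 4, 19)  [2]
  a=7: (7, -6, 17), (7, 6, 17)  [2]
  a=8: none
  a=9: (9, -8, 14), (9, 8, 14)  [2]
  a=10: (10, 0, 11)  [1]
  a=11..12: none
Total reduced forms: 1 + 1 + 2 + 1 + 2 + 2 + 2 + 1 = 12
h = 12

12


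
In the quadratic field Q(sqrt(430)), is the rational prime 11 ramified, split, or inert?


K = Q(sqrt(430)). Since d mod 4 = 2, disc(K) = 1720.
Check p | disc: 1720 mod 11 = 4.
p does not divide disc. Compute Legendre symbol (d/p):
1^((11-1)/2) mod 11 = 1
(d/p) = 1, so p splits: (p) = P*P' with e=1, f=1, g=2.
Therefore p is split.

split


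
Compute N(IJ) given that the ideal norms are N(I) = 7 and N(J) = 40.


N(IJ) = N(I) * N(J)
= 7 * 40
= 280

280


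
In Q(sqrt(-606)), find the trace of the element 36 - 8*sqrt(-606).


Tr(a + b*sqrt(d)) = (a + b*sqrt(d)) + (a - b*sqrt(d)) = 2a
= 2 * (36)
= 72

72


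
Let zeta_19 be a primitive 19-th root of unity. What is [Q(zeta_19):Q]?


The degree equals Euler's totient phi(19).
19 = 19
phi(19) = 18

18


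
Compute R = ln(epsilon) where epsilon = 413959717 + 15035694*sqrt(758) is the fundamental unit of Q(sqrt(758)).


epsilon = 413959717 + 15035694*sqrt(758)
= 8.2792e+08
R = ln(8.2792e+08)
= 20.5344

20.5344


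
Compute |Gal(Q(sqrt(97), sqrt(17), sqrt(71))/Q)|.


The 3 square roots of distinct primes are multiplicatively independent over Q,
so [K:Q] = 2^3 and Gal(K/Q) is isomorphic to (Z/2Z)^3.
|Gal| = 2^3 = 8

8


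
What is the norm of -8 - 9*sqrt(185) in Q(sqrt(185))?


N(a + b*sqrt(d)) = a^2 - d*b^2
= (-8)^2 - (185)*(-9)^2
= 64 - 14985
= -14921

-14921


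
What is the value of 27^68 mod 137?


p = 137 is prime and the exponent is (p-1)/2 = 68, so by Euler's criterion 27^68 = (27/137) = +1 or -1 mod 137.
Compute by square-and-multiply:
  68 = 64 + 4 (binary 1000100)
  Repeated squaring mod 137: 27^1 = 27, 27^2 = 44, 27^4 = 18, 27^8 = 50, 27^16 = 34, 27^32 = 60, 27^64 = 38
  27^68 = 27^64 * 27^4 = 38 * 18 mod 137
    38 * 18 = 684 = 136 mod 137
  27^68 = 136 mod 137
Result 136 = p - 1 = -1 mod 137: 27 is a quadratic non-residue mod 137. As a residue in [0, p-1] the value is 136.
27^68 mod 137 = 136

136


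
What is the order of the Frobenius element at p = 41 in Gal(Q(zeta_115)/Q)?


The Frobenius at p in Gal(Q(zeta_n)/Q) = (Z/nZ)* is the class of p, so its order is ord_115(41), the smallest k >= 1 with 41^k = 1 mod 115.
n = 115 = 5 * 23, phi(115) = 88; the order divides phi(n).
Divisors of 88: 1, 2, 4, 8, 11, 22, 44, 88
Repeated squaring mod 115: 41^1 = 41, 41^2 = 71, 41^4 = 96, 41^8 = 16, 41^16 = 26, 41^32 = 101, 41^64 = 81
Test divisors in increasing order:
  k=1: 41^1 = 41 mod 115
  k=2: 41^2 = 71 mod 115
  k=4: 41^4 = 96 mod 115
  k=8: 41^8 = 16 mod 115
  k=11: 41^11 = 16 * 71 * 41 = 1 mod 115  <- first divisor giving 1
Order = 11

11
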